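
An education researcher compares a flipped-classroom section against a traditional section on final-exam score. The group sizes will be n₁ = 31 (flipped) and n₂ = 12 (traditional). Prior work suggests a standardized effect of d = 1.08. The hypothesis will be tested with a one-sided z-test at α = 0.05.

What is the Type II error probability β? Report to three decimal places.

β ≈ 0.063

Noncentrality parameter: δ = d / √(1/n₁ + 1/n₂) = 1.08 / √(1/31 + 1/12) = 3.1766
One-sided α = 0.05 → critical value z_{0.05} = 1.645.
Power = P(Z > 1.645 − δ) = Φ(1.532) = 0.9372.
Type II error: β = 1 − power = 1 − 0.9372 = 0.0628.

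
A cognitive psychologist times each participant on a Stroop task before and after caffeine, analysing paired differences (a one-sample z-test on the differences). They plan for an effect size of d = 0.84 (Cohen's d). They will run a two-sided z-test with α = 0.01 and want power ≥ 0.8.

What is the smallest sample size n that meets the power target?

n = 17

Set Φ(δ − 2.576) = 0.8; then δ − 2.576 = Φ⁻¹(0.8) = 0.842, giving δ = 3.417.
(Ignoring the negligible lower-tail rejection probability gives the usual closed-form inversion.)
δ = d·√n ⇒ n = (δ/d)² = (3.417 / 0.84)² = 16.55.
Round up to the next whole unit.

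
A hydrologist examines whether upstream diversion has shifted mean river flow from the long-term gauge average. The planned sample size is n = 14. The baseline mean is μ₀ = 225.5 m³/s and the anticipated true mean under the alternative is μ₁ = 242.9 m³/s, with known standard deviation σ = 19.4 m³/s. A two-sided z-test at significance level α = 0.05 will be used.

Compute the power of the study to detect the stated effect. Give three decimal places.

Power ≈ 0.919

Standardized effect: d = |μ₁ − μ₀| / σ = |242.9 − 225.5| / 19.4 = 0.8969
Noncentrality parameter: δ = d·√n = 0.8969 × √14 = 3.3559
Critical value for a two-sided test at α = 0.05: z_{α/2} = 1.960.
Power = Φ(δ − 1.960) + Φ(−δ − 1.960) = Φ(1.396) + Φ(-5.316) = 0.9186 + 0.0000 = 0.9186.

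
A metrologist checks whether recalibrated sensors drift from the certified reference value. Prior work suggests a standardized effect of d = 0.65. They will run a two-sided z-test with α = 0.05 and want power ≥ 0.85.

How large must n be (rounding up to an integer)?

For power 0.85 need Φ(δ − z_{0.025}) = 0.85, so δ = z_{0.025} + z_{0.15} = 1.960 + 1.036 = 2.996.
(Ignoring the negligible lower-tail rejection probability gives the usual closed-form inversion.)
δ = d·√n ⇒ n = (δ/d)² = (2.996 / 0.65)² = 21.25.
Rounding up, n = 22.

n = 22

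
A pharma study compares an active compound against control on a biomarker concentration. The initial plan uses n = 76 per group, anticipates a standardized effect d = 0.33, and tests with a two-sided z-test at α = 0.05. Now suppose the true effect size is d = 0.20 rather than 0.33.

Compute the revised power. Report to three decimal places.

Power ≈ 0.234

With d = 0.20: δ = d·√(n/2) = 0.20 × √(76/2) = 1.2329. Critical value z_{0.025} = 1.960.
Revised power = Φ(δ − 1.960) + Φ(−δ − 1.960) = Φ(-0.727) + Φ(-3.193) = 0.2336 + 0.0007 = 0.2343.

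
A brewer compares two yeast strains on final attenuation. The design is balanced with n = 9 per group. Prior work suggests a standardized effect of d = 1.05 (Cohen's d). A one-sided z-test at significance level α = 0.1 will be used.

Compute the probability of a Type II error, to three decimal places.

Noncentrality parameter: δ = d·√(n/2) = 1.05 × √(9/2) = 2.2274
One-sided α = 0.1 → critical value z_{0.1} = 1.282.
Power = Φ(δ − 1.282) = Φ(0.946) = 0.8279.
Type II error: β = 1 − power = 1 − 0.8279 = 0.1721.

β ≈ 0.172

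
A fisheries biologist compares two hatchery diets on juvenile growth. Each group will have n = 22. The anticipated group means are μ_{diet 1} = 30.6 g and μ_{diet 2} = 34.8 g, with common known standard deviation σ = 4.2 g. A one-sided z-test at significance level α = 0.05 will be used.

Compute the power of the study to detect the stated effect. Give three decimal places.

Power ≈ 0.953

Standardized effect: d = |μ_{diet 1} − μ_{diet 2}| / σ = |30.6 − 34.8| / 4.2 = 1.0000
Noncentrality parameter: δ = d·√(n/2) = 1.0000 × √(22/2) = 3.3166
One-sided α = 0.05 → critical value z_{0.05} = 1.645.
Power = Φ(δ − 1.645) = Φ(1.672) = 0.9527.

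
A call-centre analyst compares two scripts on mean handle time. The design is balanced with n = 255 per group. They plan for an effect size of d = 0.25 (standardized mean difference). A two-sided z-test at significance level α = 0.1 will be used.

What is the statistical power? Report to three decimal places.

Noncentrality parameter: δ = d·√(n/2) = 0.25 × √(255/2) = 2.8229
Two-sided α = 0.1 → critical value z_{0.05} = 1.645.
Power = Φ(δ − 1.645) + Φ(−δ − 1.645) = Φ(1.178) + Φ(-4.468) = 0.8806 + 0.0000 = 0.8806.

Power ≈ 0.881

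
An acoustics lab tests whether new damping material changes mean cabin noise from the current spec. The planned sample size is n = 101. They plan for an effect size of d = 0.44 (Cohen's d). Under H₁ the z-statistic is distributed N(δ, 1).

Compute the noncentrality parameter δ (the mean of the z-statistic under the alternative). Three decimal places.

The noncentrality parameter scales effect size by the design's sample-size factor: δ = d·√n = 0.44 × √101 = 4.4219

δ ≈ 4.422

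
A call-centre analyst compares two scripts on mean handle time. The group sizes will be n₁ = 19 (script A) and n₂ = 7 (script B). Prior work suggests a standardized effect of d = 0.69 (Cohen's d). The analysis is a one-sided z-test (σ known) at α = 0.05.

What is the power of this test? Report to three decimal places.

Power ≈ 0.466

Noncentrality parameter: δ = d / √(1/n₁ + 1/n₂) = 0.69 / √(1/19 + 1/7) = 1.5606
Critical value for a one-sided test at α = 0.05: z_α = 1.645.
Power = Φ(δ − 1.645) = Φ(-0.084) = 0.4664.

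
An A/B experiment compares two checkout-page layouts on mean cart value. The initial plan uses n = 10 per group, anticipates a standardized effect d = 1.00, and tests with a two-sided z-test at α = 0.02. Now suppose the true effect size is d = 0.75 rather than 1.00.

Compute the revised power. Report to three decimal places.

With d = 0.75: δ = d·√(n/2) = 0.75 × √(10/2) = 1.6771. Critical value z_{0.01} = 2.326.
Revised power = Φ(δ − 2.326) + Φ(−δ − 2.326) = Φ(-0.649) + Φ(-4.003) = 0.2581 + 0.0000 = 0.2581.

Power ≈ 0.258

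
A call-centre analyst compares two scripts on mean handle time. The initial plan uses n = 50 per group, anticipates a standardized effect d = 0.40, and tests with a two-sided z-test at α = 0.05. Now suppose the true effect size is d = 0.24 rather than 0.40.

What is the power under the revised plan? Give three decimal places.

With d = 0.24: δ = d·√(n/2) = 0.24 × √(50/2) = 1.2000. Critical value z_{0.025} = 1.960.
Revised power = Φ(δ − 1.960) + Φ(−δ − 1.960) = Φ(-0.760) + Φ(-3.160) = 0.2236 + 0.0008 = 0.2244.

Power ≈ 0.224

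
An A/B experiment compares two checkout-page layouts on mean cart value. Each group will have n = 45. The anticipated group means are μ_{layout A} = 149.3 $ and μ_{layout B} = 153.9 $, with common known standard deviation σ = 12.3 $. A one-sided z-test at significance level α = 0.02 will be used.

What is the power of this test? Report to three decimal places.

Standardized effect: d = |μ_{layout A} − μ_{layout B}| / σ = |149.3 − 153.9| / 12.3 = 0.3740
Noncentrality parameter: δ = d·√(n/2) = 0.3740 × √(45/2) = 1.7740
One-sided α = 0.02 → critical value z_{0.02} = 2.054.
Power = P(Z > 2.054 − δ) = Φ(-0.280) = 0.3898.

Power ≈ 0.390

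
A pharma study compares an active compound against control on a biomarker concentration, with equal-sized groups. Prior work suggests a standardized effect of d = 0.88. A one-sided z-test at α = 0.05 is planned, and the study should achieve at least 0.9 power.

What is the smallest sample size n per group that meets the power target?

n = 23 per group

For power 0.9 need Φ(δ − z_{0.05}) = 0.9, so δ = z_{0.05} + z_{0.10} = 1.645 + 1.282 = 2.926.
δ = d·√(n/2) ⇒ n = 2(δ/d)² = 2 × (2.926 / 0.88)² = 22.12.
Rounding up, n = 23 per group.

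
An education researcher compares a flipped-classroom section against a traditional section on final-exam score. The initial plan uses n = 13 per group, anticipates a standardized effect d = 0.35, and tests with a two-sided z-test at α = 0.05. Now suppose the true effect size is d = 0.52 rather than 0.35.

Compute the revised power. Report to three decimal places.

With d = 0.52: δ = d·√(n/2) = 0.52 × √(13/2) = 1.3257. Critical value z_{0.025} = 1.960.
Revised power = Φ(δ − 1.960) + Φ(−δ − 1.960) = Φ(-0.634) + Φ(-3.286) = 0.2630 + 0.0005 = 0.2635.

Power ≈ 0.263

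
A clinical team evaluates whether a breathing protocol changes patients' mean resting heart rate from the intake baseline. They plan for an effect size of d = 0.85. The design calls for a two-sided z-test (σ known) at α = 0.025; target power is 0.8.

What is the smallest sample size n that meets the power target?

For power 0.8 need Φ(δ − z_{0.0125}) = 0.8, so δ = z_{0.0125} + z_{0.20} = 2.241 + 0.842 = 3.083.
(Ignoring the negligible lower-tail rejection probability gives the usual closed-form inversion.)
δ = d·√n ⇒ n = (δ/d)² = (3.083 / 0.85)² = 13.16.
Round up to the next whole unit.

n = 14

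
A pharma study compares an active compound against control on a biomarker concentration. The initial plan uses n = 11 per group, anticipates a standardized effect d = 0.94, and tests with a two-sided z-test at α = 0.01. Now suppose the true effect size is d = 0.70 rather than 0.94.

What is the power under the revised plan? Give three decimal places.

With d = 0.70: δ = d·√(n/2) = 0.70 × √(11/2) = 1.6416. Critical value z_{0.005} = 2.576.
Revised power = Φ(δ − 2.576) + Φ(−δ − 2.576) = Φ(-0.934) + Φ(-4.217) = 0.1751 + 0.0000 = 0.1751.

Power ≈ 0.175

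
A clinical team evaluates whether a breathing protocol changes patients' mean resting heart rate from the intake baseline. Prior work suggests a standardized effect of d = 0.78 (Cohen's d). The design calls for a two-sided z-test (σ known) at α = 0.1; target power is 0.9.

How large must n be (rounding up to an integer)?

For power 0.9 need Φ(δ − z_{0.05}) = 0.9, so δ = z_{0.05} + z_{0.10} = 1.645 + 1.282 = 2.926.
(The Φ(−δ − z_{α/2}) term is vanishingly small for δ > 0 and is dropped in the standard sample-size formula.)
δ = d·√n ⇒ n = (δ/d)² = (2.926 / 0.78)² = 14.08.
Rounding up, n = 15.

n = 15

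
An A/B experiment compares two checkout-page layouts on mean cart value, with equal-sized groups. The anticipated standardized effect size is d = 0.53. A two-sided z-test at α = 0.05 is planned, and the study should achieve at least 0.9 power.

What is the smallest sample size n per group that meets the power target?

Set Φ(δ − 1.960) = 0.9; then δ − 1.960 = Φ⁻¹(0.9) = 1.282, giving δ = 3.242.
(Ignoring the negligible lower-tail rejection probability gives the usual closed-form inversion.)
δ = d·√(n/2) ⇒ n = 2(δ/d)² = 2 × (3.242 / 0.53)² = 74.81.
Round up to the next whole unit.

n = 75 per group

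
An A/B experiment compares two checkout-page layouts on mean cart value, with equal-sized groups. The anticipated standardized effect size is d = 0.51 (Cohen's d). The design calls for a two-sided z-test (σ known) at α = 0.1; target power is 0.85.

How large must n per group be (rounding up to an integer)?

n = 56 per group

Set Φ(δ − 1.645) = 0.85; then δ − 1.645 = Φ⁻¹(0.85) = 1.036, giving δ = 2.681.
(The Φ(−δ − z_{α/2}) term is vanishingly small for δ > 0 and is dropped in the standard sample-size formula.)
δ = d·√(n/2) ⇒ n = 2(δ/d)² = 2 × (2.681 / 0.51)² = 55.28.
Round up to the next whole unit.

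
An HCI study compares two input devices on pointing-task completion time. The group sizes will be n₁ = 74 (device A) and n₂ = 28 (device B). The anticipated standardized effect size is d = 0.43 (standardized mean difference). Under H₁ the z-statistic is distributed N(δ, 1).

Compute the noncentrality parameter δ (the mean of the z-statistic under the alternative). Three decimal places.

δ = d / √(1/n₁ + 1/n₂) = 0.43 / √(1/74 + 1/28) = 1.9380

δ ≈ 1.938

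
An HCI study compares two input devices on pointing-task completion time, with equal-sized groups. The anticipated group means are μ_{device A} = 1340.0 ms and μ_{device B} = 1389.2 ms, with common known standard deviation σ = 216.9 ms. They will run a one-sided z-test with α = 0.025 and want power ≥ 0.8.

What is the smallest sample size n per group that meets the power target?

Standardized effect: d = |μ_{device A} − μ_{device B}| / σ = |1340.0 − 1389.2| / 216.9 = 0.2268
For power 0.8 need Φ(δ − z_{0.025}) = 0.8, so δ = z_{0.025} + z_{0.20} = 1.960 + 0.842 = 2.802.
δ = d·√(n/2) ⇒ n = 2(δ/d)² = 2 × (2.802 / 0.2268)² = 305.09.
Rounding up, n = 306 per group.

n = 306 per group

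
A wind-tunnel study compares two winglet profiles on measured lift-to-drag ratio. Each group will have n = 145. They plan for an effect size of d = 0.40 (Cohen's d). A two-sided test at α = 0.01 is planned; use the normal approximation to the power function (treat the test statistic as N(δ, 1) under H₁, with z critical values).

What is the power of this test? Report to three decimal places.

Noncentrality parameter: δ = d·√(n/2) = 0.40 × √(145/2) = 3.4059
Critical value for a two-sided test at α = 0.01: z_{α/2} = 2.576.
Power = Φ(δ − 2.576) + Φ(−δ − 2.576) = Φ(0.830) + Φ(-5.982) = 0.7967 + 0.0000 = 0.7967.

Power ≈ 0.797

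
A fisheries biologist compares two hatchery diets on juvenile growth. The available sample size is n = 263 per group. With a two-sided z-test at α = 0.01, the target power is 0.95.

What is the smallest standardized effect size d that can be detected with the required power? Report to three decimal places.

Need Φ(δ − 2.576) = 0.95, so δ = 2.576 + 1.645 = 4.221.
(The second rejection-region term Φ(−δ − z_{α/2}) is negligible and dropped.)
δ = d·√(n/2) ⇒ d = δ/√(n/2) = 4.221/√(263/2) = 0.3681.

d ≈ 0.368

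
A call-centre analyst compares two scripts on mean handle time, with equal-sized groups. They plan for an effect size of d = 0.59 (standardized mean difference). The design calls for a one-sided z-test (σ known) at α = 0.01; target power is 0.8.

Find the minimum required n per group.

n = 58 per group

Set Φ(δ − 2.326) = 0.8; then δ − 2.326 = Φ⁻¹(0.8) = 0.842, giving δ = 3.168.
δ = d·√(n/2) ⇒ n = 2(δ/d)² = 2 × (3.168 / 0.59)² = 57.66.
Rounding up, n = 58 per group.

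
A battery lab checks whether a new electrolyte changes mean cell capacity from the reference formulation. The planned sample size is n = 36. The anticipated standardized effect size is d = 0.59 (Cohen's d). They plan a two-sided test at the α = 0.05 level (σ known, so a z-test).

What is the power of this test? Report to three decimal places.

Power ≈ 0.943

Noncentrality parameter: δ = d·√n = 0.59 × √36 = 3.5400
Critical value for a two-sided test at α = 0.05: z_{α/2} = 1.960.
Power = Φ(δ − 1.960) + Φ(−δ − 1.960) = Φ(1.580) + Φ(-5.500) = 0.9430 + 0.0000 = 0.9430.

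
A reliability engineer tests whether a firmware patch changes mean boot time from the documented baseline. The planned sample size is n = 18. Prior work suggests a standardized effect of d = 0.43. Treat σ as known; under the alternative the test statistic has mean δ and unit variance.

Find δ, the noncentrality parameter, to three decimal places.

δ ≈ 1.824

The noncentrality parameter scales effect size by the design's sample-size factor: δ = d·√n = 0.43 × √18 = 1.8243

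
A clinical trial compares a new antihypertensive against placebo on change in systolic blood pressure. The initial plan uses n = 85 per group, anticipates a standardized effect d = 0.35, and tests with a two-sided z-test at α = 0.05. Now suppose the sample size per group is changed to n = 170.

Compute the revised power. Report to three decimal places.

Power ≈ 0.897

With n = 170 per group: δ = d·√(n/2) = 0.35 × √(170/2) = 3.2268. Critical value z_{0.025} = 1.960.
Revised power = Φ(δ − 1.960) + Φ(−δ − 1.960) = Φ(1.267) + Φ(-5.187) = 0.8974 + 0.0000 = 0.8974.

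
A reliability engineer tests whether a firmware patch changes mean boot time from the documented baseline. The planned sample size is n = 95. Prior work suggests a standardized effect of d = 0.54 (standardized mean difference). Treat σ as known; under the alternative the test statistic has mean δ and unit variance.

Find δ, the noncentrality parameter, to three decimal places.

δ ≈ 5.263

The noncentrality parameter scales effect size by the design's sample-size factor: δ = d·√n = 0.54 × √95 = 5.2633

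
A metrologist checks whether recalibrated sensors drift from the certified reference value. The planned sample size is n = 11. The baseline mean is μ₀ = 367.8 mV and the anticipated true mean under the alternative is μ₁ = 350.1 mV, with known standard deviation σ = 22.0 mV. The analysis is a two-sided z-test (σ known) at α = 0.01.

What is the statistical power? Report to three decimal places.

Power ≈ 0.537

Standardized effect: d = |μ₁ − μ₀| / σ = |350.1 − 367.8| / 22.0 = 0.8045
Noncentrality parameter: δ = d·√n = 0.8045 × √11 = 2.6684
Critical value for a two-sided test at α = 0.01: z_{α/2} = 2.576.
Power = Φ(δ − 2.576) + Φ(−δ − 2.576) = Φ(0.093) + Φ(-5.244) = 0.5369 + 0.0000 = 0.5369.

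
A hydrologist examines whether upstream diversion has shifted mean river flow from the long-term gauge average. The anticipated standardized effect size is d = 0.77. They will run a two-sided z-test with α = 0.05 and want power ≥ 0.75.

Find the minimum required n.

n = 12

For power 0.75 need Φ(δ − z_{0.025}) = 0.75, so δ = z_{0.025} + z_{0.25} = 1.960 + 0.674 = 2.634.
(Ignoring the negligible lower-tail rejection probability gives the usual closed-form inversion.)
δ = d·√n ⇒ n = (δ/d)² = (2.634 / 0.77)² = 11.71.
Rounding up, n = 12.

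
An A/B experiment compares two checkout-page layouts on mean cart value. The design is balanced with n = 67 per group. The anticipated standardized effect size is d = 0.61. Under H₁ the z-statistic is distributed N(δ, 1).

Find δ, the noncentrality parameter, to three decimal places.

δ ≈ 3.531

The noncentrality parameter scales effect size by the design's sample-size factor: δ = d·√(n/2) = 0.61 × √(67/2) = 3.5306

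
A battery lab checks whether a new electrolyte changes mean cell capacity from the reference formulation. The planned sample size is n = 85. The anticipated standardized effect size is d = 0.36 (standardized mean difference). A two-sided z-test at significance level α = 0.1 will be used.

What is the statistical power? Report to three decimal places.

Power ≈ 0.953

Noncentrality parameter: δ = d·√n = 0.36 × √85 = 3.3190
Critical value for a two-sided test at α = 0.1: z_{α/2} = 1.645.
Power = Φ(δ − 1.645) + Φ(−δ − 1.645) = Φ(1.674) + Φ(-4.964) = 0.9530 + 0.0000 = 0.9530.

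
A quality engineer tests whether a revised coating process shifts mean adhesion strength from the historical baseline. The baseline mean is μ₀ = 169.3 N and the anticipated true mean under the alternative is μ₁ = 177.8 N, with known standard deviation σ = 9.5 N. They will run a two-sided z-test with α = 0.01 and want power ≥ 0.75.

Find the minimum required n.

Standardized effect: d = |μ₁ − μ₀| / σ = |177.8 − 169.3| / 9.5 = 0.8947
For power 0.75 need Φ(δ − z_{0.005}) = 0.75, so δ = z_{0.005} + z_{0.25} = 2.576 + 0.674 = 3.250.
(The Φ(−δ − z_{α/2}) term is vanishingly small for δ > 0 and is dropped in the standard sample-size formula.)
δ = d·√n ⇒ n = (δ/d)² = (3.250 / 0.8947)² = 13.20.
Round up to the next whole unit.

n = 14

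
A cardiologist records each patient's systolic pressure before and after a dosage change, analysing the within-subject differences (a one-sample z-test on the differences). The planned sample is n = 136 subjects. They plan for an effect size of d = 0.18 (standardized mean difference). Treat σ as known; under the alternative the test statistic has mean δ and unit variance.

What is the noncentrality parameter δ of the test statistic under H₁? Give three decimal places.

δ ≈ 2.099

δ = d·√n = 0.18 × √136 = 2.0991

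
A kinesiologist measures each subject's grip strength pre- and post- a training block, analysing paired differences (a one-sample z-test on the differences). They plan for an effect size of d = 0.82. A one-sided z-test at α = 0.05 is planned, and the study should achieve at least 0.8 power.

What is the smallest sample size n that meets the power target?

For power 0.8 need Φ(δ − z_{0.05}) = 0.8, so δ = z_{0.05} + z_{0.20} = 1.645 + 0.842 = 2.486.
δ = d·√n ⇒ n = (δ/d)² = (2.486 / 0.82)² = 9.19.
Round up to the next whole unit.

n = 10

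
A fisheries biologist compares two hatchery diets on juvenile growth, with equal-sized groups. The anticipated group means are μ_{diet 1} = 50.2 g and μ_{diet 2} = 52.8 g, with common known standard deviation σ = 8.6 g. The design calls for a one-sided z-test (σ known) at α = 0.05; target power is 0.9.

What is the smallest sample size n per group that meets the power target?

Standardized effect: d = |μ_{diet 1} − μ_{diet 2}| / σ = |50.2 − 52.8| / 8.6 = 0.3023
Set Φ(δ − 1.645) = 0.9; then δ − 1.645 = Φ⁻¹(0.9) = 1.282, giving δ = 2.926.
δ = d·√(n/2) ⇒ n = 2(δ/d)² = 2 × (2.926 / 0.3023)² = 187.39.
Rounding up, n = 188 per group.

n = 188 per group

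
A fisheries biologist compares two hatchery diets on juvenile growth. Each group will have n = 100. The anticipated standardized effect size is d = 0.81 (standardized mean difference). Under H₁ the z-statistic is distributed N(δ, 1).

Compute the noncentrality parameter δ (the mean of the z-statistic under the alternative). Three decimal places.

δ = d·√(n/2) = 0.81 × √(100/2) = 5.7276

δ ≈ 5.728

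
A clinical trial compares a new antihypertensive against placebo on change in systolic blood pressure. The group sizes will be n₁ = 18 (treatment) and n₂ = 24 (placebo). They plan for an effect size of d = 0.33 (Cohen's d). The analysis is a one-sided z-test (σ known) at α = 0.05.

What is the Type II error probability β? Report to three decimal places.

Noncentrality parameter: δ = d / √(1/n₁ + 1/n₂) = 0.33 / √(1/18 + 1/24) = 1.0584
Critical value for a one-sided test at α = 0.05: z_α = 1.645.
Power = P(Z > 1.645 − δ) = Φ(-0.586) = 0.2788.
Type II error: β = 1 − power = 1 − 0.2788 = 0.7212.

β ≈ 0.721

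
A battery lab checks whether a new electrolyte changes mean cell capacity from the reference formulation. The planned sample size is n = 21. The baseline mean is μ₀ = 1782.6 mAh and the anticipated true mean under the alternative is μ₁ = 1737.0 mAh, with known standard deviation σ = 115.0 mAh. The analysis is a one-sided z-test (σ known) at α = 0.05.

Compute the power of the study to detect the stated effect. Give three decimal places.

Standardized effect: d = |μ₁ − μ₀| / σ = |1737.0 − 1782.6| / 115.0 = 0.3965
Noncentrality parameter: δ = d·√n = 0.3965 × √21 = 1.8171
One-sided α = 0.05 → critical value z_{0.05} = 1.645.
Power = Φ(δ − 1.645) = Φ(0.172) = 0.5684.

Power ≈ 0.568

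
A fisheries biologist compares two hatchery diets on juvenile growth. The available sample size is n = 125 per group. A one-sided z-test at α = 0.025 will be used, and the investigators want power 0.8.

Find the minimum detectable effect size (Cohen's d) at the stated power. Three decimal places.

Required noncentrality: δ = z_{0.025} + z_{0.20} = 1.960 + 0.842 = 2.802.
δ = d·√(n/2) ⇒ d = δ/√(n/2) = 2.802/√(125/2) = 0.3544.

d ≈ 0.354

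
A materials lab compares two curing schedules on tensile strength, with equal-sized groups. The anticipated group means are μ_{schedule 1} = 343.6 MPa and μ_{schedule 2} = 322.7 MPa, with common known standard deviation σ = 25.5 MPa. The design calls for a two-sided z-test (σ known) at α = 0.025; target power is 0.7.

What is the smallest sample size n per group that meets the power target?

Standardized effect: d = |μ_{schedule 1} − μ_{schedule 2}| / σ = |343.6 − 322.7| / 25.5 = 0.8196
For power 0.7 need Φ(δ − z_{0.0125}) = 0.7, so δ = z_{0.0125} + z_{0.30} = 2.241 + 0.524 = 2.766.
(Ignoring the negligible lower-tail rejection probability gives the usual closed-form inversion.)
δ = d·√(n/2) ⇒ n = 2(δ/d)² = 2 × (2.766 / 0.8196)² = 22.78.
Rounding up, n = 23 per group.

n = 23 per group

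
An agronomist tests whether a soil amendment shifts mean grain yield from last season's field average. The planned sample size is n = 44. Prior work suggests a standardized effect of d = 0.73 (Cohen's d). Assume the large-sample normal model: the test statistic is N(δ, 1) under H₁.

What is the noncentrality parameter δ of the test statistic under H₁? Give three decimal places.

The noncentrality parameter scales effect size by the design's sample-size factor: δ = d·√n = 0.73 × √44 = 4.8423

δ ≈ 4.842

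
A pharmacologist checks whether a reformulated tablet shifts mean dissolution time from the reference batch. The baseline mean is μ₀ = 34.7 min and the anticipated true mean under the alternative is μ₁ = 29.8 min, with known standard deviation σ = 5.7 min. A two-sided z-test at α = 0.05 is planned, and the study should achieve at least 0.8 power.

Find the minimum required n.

Standardized effect: d = |μ₁ − μ₀| / σ = |29.8 − 34.7| / 5.7 = 0.8596
For power 0.8 need Φ(δ − z_{0.025}) = 0.8, so δ = z_{0.025} + z_{0.20} = 1.960 + 0.842 = 2.802.
(For δ > 0 the lower-tail rejection region contributes negligibly to power, so the one-term inversion is standard.)
δ = d·√n ⇒ n = (δ/d)² = (2.802 / 0.8596)² = 10.62.
Round up to the next whole unit.

n = 11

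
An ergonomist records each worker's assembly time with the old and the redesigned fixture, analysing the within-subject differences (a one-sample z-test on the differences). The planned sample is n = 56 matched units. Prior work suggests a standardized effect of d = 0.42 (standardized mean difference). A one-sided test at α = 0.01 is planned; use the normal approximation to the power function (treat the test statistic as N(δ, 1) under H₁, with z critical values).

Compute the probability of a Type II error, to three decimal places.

β ≈ 0.207

Noncentrality parameter: δ = d·√n = 0.42 × √56 = 3.1430
Critical value for a one-sided test at α = 0.01: z_α = 2.326.
Power = Φ(δ − 2.326) = Φ(0.817) = 0.7929.
Type II error: β = 1 − power = 1 − 0.7929 = 0.2071.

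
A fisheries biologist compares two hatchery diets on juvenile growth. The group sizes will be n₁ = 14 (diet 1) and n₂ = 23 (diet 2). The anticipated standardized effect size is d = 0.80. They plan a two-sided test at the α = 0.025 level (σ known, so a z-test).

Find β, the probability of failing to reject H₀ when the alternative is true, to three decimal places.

Noncentrality parameter: δ = d / √(1/n₁ + 1/n₂) = 0.80 / √(1/14 + 1/23) = 2.3600
Critical value for a two-sided test at α = 0.025: z_{α/2} = 2.241.
Power = Φ(δ − 2.241) + Φ(−δ − 2.241) = Φ(0.119) + Φ(-4.601) = 0.5472 + 0.0000 = 0.5472.
Type II error: β = 1 − power = 1 − 0.5472 = 0.4528.

β ≈ 0.453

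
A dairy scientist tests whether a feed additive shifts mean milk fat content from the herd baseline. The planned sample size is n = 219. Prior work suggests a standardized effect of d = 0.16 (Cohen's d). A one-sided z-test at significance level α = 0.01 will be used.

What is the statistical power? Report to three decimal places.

Power ≈ 0.517

Noncentrality parameter: δ = d·√n = 0.16 × √219 = 2.3678
Critical value for a one-sided test at α = 0.01: z_α = 2.326.
Power = Φ(δ − 2.326) = Φ(0.041) = 0.5165.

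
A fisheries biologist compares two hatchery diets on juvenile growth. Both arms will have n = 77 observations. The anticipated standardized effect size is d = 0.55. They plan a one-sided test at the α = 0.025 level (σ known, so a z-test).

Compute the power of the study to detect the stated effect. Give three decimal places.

Noncentrality parameter: δ = d·√(n/2) = 0.55 × √(77/2) = 3.4127
One-sided α = 0.025 → critical value z_{0.025} = 1.960.
Power = P(Z > 1.960 − δ) = Φ(1.453) = 0.9268.

Power ≈ 0.927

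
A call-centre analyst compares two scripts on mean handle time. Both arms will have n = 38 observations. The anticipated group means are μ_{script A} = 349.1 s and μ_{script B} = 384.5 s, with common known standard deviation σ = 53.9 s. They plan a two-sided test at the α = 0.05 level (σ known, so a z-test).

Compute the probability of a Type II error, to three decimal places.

β ≈ 0.183

Standardized effect: d = |μ_{script A} − μ_{script B}| / σ = |349.1 − 384.5| / 53.9 = 0.6568
Noncentrality parameter: λ = d·√(n/2) = 0.6568 × √(38/2) = 2.8628
Critical value for a two-sided test at α = 0.05: z_{α/2} = 1.960.
Power = Φ(λ − 1.960) + Φ(−λ − 1.960) = Φ(0.903) + Φ(-4.823) = 0.8167 + 0.0000 = 0.8167.
Type II error: β = 1 − power = 1 − 0.8167 = 0.1833.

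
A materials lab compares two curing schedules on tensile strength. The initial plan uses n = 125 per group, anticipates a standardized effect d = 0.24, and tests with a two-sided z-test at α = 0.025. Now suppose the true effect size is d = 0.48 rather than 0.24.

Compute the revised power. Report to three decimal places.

Power ≈ 0.940

With d = 0.48: δ = d·√(n/2) = 0.48 × √(125/2) = 3.7947. Critical value z_{0.0125} = 2.241.
Revised power = Φ(δ − 2.241) + Φ(−δ − 2.241) = Φ(1.553) + Φ(-6.036) = 0.9398 + 0.0000 = 0.9398.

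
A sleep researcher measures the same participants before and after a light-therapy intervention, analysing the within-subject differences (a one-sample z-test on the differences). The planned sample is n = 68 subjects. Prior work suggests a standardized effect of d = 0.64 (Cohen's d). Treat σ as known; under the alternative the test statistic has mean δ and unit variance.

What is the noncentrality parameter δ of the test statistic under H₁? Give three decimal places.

δ ≈ 5.278

δ = d·√n = 0.64 × √68 = 5.2776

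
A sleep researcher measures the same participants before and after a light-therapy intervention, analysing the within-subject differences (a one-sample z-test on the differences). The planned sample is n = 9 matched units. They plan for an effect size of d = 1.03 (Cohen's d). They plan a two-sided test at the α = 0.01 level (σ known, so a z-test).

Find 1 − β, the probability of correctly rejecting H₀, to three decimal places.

Power ≈ 0.696

Noncentrality parameter: δ = d·√n = 1.03 × √9 = 3.0900
Critical value for a two-sided test at α = 0.01: z_{α/2} = 2.576.
Power = Φ(δ − 2.576) + Φ(−δ − 2.576) = Φ(0.514) + Φ(-5.666) = 0.6964 + 0.0000 = 0.6964.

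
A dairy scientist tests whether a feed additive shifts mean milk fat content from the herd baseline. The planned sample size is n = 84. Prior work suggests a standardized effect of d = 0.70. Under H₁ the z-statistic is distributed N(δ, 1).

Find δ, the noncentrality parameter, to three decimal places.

δ ≈ 6.416

The noncentrality parameter scales effect size by the design's sample-size factor: δ = d·√n = 0.70 × √84 = 6.4156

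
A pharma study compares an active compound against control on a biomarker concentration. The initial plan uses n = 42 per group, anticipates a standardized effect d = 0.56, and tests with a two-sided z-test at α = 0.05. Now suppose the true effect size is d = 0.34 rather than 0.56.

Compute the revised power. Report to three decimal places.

Power ≈ 0.344

With d = 0.34: δ = d·√(n/2) = 0.34 × √(42/2) = 1.5581. Critical value z_{0.025} = 1.960.
Revised power = Φ(δ − 1.960) + Φ(−δ − 1.960) = Φ(-0.402) + Φ(-3.518) = 0.3439 + 0.0002 = 0.3441.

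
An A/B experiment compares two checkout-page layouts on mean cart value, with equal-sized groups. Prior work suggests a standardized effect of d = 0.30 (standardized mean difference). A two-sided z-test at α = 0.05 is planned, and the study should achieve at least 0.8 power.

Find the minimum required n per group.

For power 0.8 need Φ(δ − z_{0.025}) = 0.8, so δ = z_{0.025} + z_{0.20} = 1.960 + 0.842 = 2.802.
(The Φ(−δ − z_{α/2}) term is vanishingly small for δ > 0 and is dropped in the standard sample-size formula.)
δ = d·√(n/2) ⇒ n = 2(δ/d)² = 2 × (2.802 / 0.30)² = 174.42.
Rounding up, n = 175 per group.

n = 175 per group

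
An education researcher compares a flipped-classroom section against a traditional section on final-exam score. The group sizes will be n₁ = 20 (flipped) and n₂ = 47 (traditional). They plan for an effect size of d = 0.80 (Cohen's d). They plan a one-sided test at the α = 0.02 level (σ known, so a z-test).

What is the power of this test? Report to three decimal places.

Power ≈ 0.827

Noncentrality parameter: δ = d / √(1/n₁ + 1/n₂) = 0.80 / √(1/20 + 1/47) = 2.9965
One-sided α = 0.02 → critical value z_{0.02} = 2.054.
Power = Φ(δ − 2.054) = Φ(0.943) = 0.8271.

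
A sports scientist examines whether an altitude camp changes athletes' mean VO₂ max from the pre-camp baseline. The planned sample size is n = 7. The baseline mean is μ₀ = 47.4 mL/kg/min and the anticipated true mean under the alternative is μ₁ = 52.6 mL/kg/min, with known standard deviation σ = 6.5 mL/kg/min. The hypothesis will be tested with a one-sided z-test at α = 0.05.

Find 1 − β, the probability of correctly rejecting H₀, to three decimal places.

Power ≈ 0.681

Standardized effect: d = |μ₁ − μ₀| / σ = |52.6 − 47.4| / 6.5 = 0.8000
Noncentrality parameter: δ = d·√n = 0.8000 × √7 = 2.1166
One-sided α = 0.05 → critical value z_{0.05} = 1.645.
Power = P(Z > 1.645 − δ) = Φ(0.472) = 0.6814.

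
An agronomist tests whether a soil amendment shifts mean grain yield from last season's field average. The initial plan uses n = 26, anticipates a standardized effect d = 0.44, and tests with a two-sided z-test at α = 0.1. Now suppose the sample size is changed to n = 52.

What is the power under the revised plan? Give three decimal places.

With n = 52: δ = d·√n = 0.44 × √52 = 3.1729. Critical value z_{0.05} = 1.645.
Revised power = Φ(δ − 1.645) + Φ(−δ − 1.645) = Φ(1.528) + Φ(-4.818) = 0.9367 + 0.0000 = 0.9367.

Power ≈ 0.937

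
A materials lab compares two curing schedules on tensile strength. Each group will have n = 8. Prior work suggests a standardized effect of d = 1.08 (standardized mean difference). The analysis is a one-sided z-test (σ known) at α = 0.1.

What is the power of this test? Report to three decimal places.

Noncentrality parameter: δ = d·√(n/2) = 1.08 × √(8/2) = 2.1600
One-sided α = 0.1 → critical value z_{0.1} = 1.282.
Power = P(Z > 1.282 − δ) = Φ(0.878) = 0.8101.

Power ≈ 0.810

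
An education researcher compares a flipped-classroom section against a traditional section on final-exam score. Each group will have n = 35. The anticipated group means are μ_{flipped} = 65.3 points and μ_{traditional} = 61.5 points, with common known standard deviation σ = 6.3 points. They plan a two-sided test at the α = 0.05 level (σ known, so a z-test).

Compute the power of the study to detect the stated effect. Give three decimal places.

Power ≈ 0.713

Standardized effect: d = |μ_{flipped} − μ_{traditional}| / σ = |65.3 − 61.5| / 6.3 = 0.6032
Noncentrality parameter: λ = d·√(n/2) = 0.6032 × √(35/2) = 2.5233
Critical value for a two-sided test at α = 0.05: z_{α/2} = 1.960.
Power = Φ(λ − 1.960) + Φ(−λ − 1.960) = Φ(0.563) + Φ(-4.483) = 0.7134 + 0.0000 = 0.7134.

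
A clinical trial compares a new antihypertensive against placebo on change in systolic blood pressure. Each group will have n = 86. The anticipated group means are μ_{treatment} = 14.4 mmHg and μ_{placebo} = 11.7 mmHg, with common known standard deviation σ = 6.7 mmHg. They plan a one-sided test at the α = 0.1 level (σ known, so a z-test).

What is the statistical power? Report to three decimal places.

Power ≈ 0.913

Standardized effect: d = |μ_{treatment} − μ_{placebo}| / σ = |14.4 − 11.7| / 6.7 = 0.4030
Noncentrality parameter: δ = d·√(n/2) = 0.4030 × √(86/2) = 2.6425
Critical value for a one-sided test at α = 0.1: z_α = 1.282.
Power = P(Z > 1.282 − δ) = Φ(1.361) = 0.9132.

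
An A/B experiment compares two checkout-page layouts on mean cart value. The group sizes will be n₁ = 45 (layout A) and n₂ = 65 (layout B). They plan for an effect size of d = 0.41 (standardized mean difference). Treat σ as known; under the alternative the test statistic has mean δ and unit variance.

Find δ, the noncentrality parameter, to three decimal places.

δ ≈ 2.114

The noncentrality parameter scales effect size by the design's sample-size factor: δ = d / √(1/n₁ + 1/n₂) = 0.41 / √(1/45 + 1/65) = 2.1142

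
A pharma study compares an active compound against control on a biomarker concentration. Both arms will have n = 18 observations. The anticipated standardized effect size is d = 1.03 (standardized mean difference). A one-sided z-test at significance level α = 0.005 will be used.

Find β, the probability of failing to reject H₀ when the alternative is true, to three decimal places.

Noncentrality parameter: λ = d·√(n/2) = 1.03 × √(18/2) = 3.0900
One-sided α = 0.005 → critical value z_{0.005} = 2.576.
Power = P(Z > 2.576 − λ) = Φ(0.514) = 0.6964.
Type II error: β = 1 − power = 1 − 0.6964 = 0.3036.

β ≈ 0.304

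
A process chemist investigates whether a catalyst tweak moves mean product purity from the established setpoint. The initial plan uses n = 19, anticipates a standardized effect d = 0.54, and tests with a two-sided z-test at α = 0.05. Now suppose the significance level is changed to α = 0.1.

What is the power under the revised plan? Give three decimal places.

δ = d·√n = 0.54 × √19 = 2.3538 (unchanged). New critical value: z_{0.05} = 1.645.
Revised power = Φ(δ − 1.645) + Φ(−δ − 1.645) = Φ(0.709) + Φ(-3.999) = 0.7608 + 0.0000 = 0.7609.

Power ≈ 0.761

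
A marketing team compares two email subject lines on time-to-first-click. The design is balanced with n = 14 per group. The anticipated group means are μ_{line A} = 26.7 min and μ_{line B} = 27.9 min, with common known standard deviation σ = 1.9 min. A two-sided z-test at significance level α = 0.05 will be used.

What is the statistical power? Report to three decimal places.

Power ≈ 0.386

Standardized effect: d = |μ_{line A} − μ_{line B}| / σ = |26.7 − 27.9| / 1.9 = 0.6316
Noncentrality parameter: δ = d·√(n/2) = 0.6316 × √(14/2) = 1.6710
Critical value for a two-sided test at α = 0.05: z_{α/2} = 1.960.
Power = Φ(δ − 1.960) + Φ(−δ − 1.960) = Φ(-0.289) + Φ(-3.631) = 0.3863 + 0.0001 = 0.3864.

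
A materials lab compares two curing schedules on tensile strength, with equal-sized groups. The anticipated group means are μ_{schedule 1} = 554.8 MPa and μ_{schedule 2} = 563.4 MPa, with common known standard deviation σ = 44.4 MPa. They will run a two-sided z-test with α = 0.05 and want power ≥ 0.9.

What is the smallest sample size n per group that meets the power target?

n = 561 per group

Standardized effect: d = |μ_{schedule 1} − μ_{schedule 2}| / σ = |554.8 − 563.4| / 44.4 = 0.1937
Set Φ(δ − 1.960) = 0.9; then δ − 1.960 = Φ⁻¹(0.9) = 1.282, giving δ = 3.242.
(The Φ(−δ − z_{α/2}) term is vanishingly small for δ > 0 and is dropped in the standard sample-size formula.)
δ = d·√(n/2) ⇒ n = 2(δ/d)² = 2 × (3.242 / 0.1937)² = 560.14.
Round up to the next whole unit.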